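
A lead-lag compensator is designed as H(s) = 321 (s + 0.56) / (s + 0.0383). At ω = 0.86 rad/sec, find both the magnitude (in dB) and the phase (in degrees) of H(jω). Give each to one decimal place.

|j0.86 + 0.56| = √(0.86² + 0.56²) = 1.026
|j0.86 + 0.0383| = √(0.86² + 0.0383²) = 0.8609
|H(j0.86)| = 321 × 1.026 / 0.8609 = 382.68
20 log₁₀(382.68) = 51.66 dB
∠(j0.86 + 0.56) = arctan(0.86/0.56) = 56.93°
∠(j0.86 + 0.0383) = arctan(0.86/0.0383) = 87.45°
∠H(j0.86) = 56.93° − 87.45° = -30.52°

|H| = 51.7 dB, ∠H = -30.5 deg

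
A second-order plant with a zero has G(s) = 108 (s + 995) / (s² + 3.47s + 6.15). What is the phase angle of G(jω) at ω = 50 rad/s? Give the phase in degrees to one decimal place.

-173.1°

∠(j50 + 995) = arctan(50/995) = 2.88°
∠[(j50)² + 3.47(j50) + 6.15] = ∠[-2493.8 + j173.5] = 176.02°
∠G(j50) = 2.88° − 176.02° = -173.14°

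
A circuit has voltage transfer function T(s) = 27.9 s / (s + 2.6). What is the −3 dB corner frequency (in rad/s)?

2.6 rad/s

For a single-pole high-pass, the −3 dB point is at the pole: ω = 2.6 rad/s.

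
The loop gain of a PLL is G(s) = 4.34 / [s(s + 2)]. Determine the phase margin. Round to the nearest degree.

Gain crossover: |G(jω)| = 1 at ω ≈ 1.67 rad/s.
∠G(j1.67) = −90° − arctan(1.67/2) ≈ -129.81°
PM = 180° + (-129.81°) = 50.19°

50 deg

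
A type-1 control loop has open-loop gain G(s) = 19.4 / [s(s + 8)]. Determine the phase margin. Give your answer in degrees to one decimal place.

73.8 deg

Gain crossover: |G(jω)| = 1 at ω ≈ 2.33 rad s⁻¹.
∠G(j2.33) = −90° − arctan(2.33/8) ≈ -106.23°
PM = 180° + (-106.23°) = 73.77°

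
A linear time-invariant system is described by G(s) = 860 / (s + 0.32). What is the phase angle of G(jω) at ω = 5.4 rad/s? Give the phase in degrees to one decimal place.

-86.6 deg

∠(j5.4 + 0.32) = arctan(5.4/0.32) = 86.61°
∠G(j5.4) = −86.61° = -86.61°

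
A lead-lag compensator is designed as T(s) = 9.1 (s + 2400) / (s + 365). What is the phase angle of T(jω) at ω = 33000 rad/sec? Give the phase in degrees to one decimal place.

-3.5°

∠(j33000 + 2400) = arctan(33000/2400) = 85.84°
∠(j33000 + 365) = arctan(33000/365) = 89.37°
∠T(j33000) = 85.84° − 89.37° = -3.53°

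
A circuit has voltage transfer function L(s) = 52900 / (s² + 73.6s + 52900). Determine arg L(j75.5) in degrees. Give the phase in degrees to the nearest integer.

∠[(j75.5)² + 73.6(j75.5) + 52900] = ∠[47200 + j5556.8] = 6.71°
∠L(j75.5) = −6.71° = -6.71°

-7°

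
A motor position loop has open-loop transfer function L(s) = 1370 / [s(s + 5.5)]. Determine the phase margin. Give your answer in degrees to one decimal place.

Gain crossover: |L(jω)| = 1 at ω ≈ 36.8 rad/s.
∠L(j36.8) = −90° − arctan(36.8/5.5) ≈ -171.50°
PM = 180° + (-171.50°) = 8.50°

8.5°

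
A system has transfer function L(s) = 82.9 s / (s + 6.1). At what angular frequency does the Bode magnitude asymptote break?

6.1 rad/s

The single real pole at s = −6.1 gives a corner at ω = 6.1 rad/s.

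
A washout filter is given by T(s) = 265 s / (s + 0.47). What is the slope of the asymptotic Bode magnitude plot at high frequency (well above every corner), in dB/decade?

With 1 zero and 1 pole, the high-frequency asymptotic slope is 20 × (1 − 1) = 0 dB/decade.

0 dB/decade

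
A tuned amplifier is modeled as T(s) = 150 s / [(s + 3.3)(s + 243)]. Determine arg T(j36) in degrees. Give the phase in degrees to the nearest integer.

-3 deg

∠(j36) = 90.00°
∠(j36 + 3.3) = arctan(36/3.3) = 84.76°
∠(j36 + 243) = arctan(36/243) = 8.43°
∠T(j36) = 90.00° − (84.76° + 8.43°) = -3.19°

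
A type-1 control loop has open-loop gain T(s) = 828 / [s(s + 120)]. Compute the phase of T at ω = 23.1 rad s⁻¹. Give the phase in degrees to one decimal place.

-100.9 deg

∠(j23.1 + 120) = arctan(23.1/120) = 10.90°
∠(j23.1) = 90.00°
∠T(j23.1) = − (10.90° + 90.00°) = -100.90°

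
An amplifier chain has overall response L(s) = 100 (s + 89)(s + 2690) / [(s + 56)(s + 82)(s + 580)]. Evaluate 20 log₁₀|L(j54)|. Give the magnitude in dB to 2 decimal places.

|j54 + 89| = √(54² + 89²) = 104.1
|j54 + 2690| = √(54² + 2690²) = 2691
|j54 + 56| = √(54² + 56²) = 77.79
|j54 + 82| = √(54² + 82²) = 98.18
|j54 + 580| = √(54² + 580²) = 582.5
|L(j54)| = 100 × 104.1 × 2691 / (77.79 × 98.18 × 582.5) = 6.2951
20 log₁₀(6.2951) = 15.980 dB

15.98 dB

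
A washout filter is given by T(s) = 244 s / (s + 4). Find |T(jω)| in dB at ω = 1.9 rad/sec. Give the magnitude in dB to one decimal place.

|j1.9| = 1.9
|j1.9 + 4| = √(1.9² + 4²) = 4.428
|T(j1.9)| = 244 × 1.9 / 4.428 = 104.69
20 log₁₀(104.69) = 40.40 dB

40.4 dB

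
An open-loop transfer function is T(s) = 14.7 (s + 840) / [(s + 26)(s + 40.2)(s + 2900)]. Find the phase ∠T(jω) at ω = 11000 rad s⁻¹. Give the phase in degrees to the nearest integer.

-169°

∠(j11000 + 840) = arctan(11000/840) = 85.63°
∠(j11000 + 26) = arctan(11000/26) = 89.86°
∠(j11000 + 40.2) = arctan(11000/40.2) = 89.79°
∠(j11000 + 2900) = arctan(11000/2900) = 75.23°
∠T(j11000) = 85.63° − (89.86° + 89.79° + 75.23°) = -169.25°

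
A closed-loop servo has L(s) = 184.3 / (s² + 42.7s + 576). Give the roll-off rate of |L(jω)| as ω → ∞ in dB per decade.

-40 dB/decade

With 0 zeros and 2 poles, the high-frequency asymptotic slope is 20 × (0 − 2) = -40 dB/decade.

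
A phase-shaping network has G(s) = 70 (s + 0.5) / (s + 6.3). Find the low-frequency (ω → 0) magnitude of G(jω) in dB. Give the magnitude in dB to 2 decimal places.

14.89 dB

G(0) = 70 × 0.5 / 6.3 = 5.5556
20 log₁₀(5.5556) = 14.895 dB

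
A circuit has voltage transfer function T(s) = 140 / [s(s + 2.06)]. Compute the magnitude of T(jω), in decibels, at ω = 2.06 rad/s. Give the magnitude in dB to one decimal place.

|j2.06 + 2.06| = √(2.06² + 2.06²) = 2.913
|j2.06| = 2.06
|T(j2.06)| = 140 / (2.913 × 2.06) = 23.328
20 log₁₀(23.328) = 27.36 dB

27.4 dB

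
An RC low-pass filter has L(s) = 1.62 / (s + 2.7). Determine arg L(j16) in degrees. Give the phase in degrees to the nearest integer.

-80°

∠(j16 + 2.7) = arctan(16/2.7) = 80.42°
∠L(j16) = −80.42° = -80.42°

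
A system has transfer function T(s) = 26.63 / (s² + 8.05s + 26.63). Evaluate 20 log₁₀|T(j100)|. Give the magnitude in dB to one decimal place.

|(j100)² + 8.05(j100) + 26.63| = |-9973.4 + j805| = 1.001e+04
|T(j100)| = 26.63 / 1.001e+04 = 0.0026615
20 log₁₀(0.0026615) = -51.50 dB

-51.5 dB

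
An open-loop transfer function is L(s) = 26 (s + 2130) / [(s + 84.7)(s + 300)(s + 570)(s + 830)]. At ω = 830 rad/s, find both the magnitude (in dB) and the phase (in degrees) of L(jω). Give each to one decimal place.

|j830 + 2130| = √(830² + 2130²) = 2286
|j830 + 84.7| = √(830² + 84.7²) = 834.3
|j830 + 300| = √(830² + 300²) = 882.6
|j830 + 570| = √(830² + 570²) = 1007
|j830 + 830| = √(830² + 830²) = 1174
|L(j830)| = 26 × 2286 / (834.3 × 882.6 × 1007 × 1174) = 6.8299e-08
20 log₁₀(6.8299e-08) = -143.31 dB
∠(j830 + 2130) = arctan(830/2130) = 21.29°
∠(j830 + 84.7) = arctan(830/84.7) = 84.17°
∠(j830 + 300) = arctan(830/300) = 70.13°
∠(j830 + 570) = arctan(830/570) = 55.52°
∠(j830 + 830) = arctan(830/830) = 45.00°
∠L(j830) = 21.29° − (84.17° + 70.13° + 55.52° + 45.00°) = -233.53°

|L| = -143.3 dB, ∠L = -233.5°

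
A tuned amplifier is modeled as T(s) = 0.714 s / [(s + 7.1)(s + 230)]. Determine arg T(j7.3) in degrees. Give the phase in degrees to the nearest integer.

42°

∠(j7.3) = 90.00°
∠(j7.3 + 7.1) = arctan(7.3/7.1) = 45.80°
∠(j7.3 + 230) = arctan(7.3/230) = 1.82°
∠T(j7.3) = 90.00° − (45.80° + 1.82°) = 42.39°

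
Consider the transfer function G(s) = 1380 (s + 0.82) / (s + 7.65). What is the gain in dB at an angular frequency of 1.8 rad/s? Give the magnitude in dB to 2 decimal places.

|j1.8 + 0.82| = √(1.8² + 0.82²) = 1.978
|j1.8 + 7.65| = √(1.8² + 7.65²) = 7.859
|G(j1.8)| = 1380 × 1.978 / 7.859 = 347.33
20 log₁₀(347.33) = 50.815 dB

50.81 dB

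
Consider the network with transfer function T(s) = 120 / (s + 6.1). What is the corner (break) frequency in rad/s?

6.1 rad/s

The single real pole at s = −6.1 gives a corner at ω = 6.1 rad/s.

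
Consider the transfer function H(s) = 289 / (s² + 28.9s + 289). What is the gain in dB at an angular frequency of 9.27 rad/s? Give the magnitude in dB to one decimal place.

|(j9.27)² + 28.9(j9.27) + 289| = |203.07 + j267.9| = 336.2
|H(j9.27)| = 289 / 336.2 = 0.85969
20 log₁₀(0.85969) = -1.31 dB

-1.3 dB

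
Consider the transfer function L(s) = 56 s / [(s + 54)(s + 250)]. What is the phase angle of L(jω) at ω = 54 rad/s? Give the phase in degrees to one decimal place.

32.8 deg

∠(j54) = 90.00°
∠(j54 + 54) = arctan(54/54) = 45.00°
∠(j54 + 250) = arctan(54/250) = 12.19°
∠L(j54) = 90.00° − (45.00° + 12.19°) = 32.81°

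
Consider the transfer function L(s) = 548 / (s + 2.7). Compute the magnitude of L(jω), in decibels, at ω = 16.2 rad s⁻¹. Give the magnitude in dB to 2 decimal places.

30.47 dB

|j16.2 + 2.7| = √(16.2² + 2.7²) = 16.42
|L(j16.2)| = 548 / 16.42 = 33.367
20 log₁₀(33.367) = 30.466 dB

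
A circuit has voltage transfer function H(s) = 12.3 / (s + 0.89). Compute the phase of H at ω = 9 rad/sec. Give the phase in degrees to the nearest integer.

-84°

∠(j9 + 0.89) = arctan(9/0.89) = 84.35°
∠H(j9) = −84.35° = -84.35°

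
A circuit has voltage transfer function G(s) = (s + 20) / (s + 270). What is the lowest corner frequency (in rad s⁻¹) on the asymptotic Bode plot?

Break frequencies occur at each pole and zero magnitude: 20 rad s⁻¹, 270 rad s⁻¹.
The lowest is 20 rad s⁻¹.

20 rad s⁻¹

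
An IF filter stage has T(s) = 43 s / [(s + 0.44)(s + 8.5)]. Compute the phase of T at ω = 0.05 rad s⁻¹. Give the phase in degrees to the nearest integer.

83°

∠(j0.05) = 90.00°
∠(j0.05 + 0.44) = arctan(0.05/0.44) = 6.48°
∠(j0.05 + 8.5) = arctan(0.05/8.5) = 0.34°
∠T(j0.05) = 90.00° − (6.48° + 0.34°) = 83.18°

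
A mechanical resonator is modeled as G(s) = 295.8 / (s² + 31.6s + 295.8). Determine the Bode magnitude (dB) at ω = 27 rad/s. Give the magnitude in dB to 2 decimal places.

-10.20 dB

|(j27)² + 31.6(j27) + 295.8| = |-433.2 + j853.2| = 956.9
|G(j27)| = 295.8 / 956.9 = 0.30913
20 log₁₀(0.30913) = -10.197 dB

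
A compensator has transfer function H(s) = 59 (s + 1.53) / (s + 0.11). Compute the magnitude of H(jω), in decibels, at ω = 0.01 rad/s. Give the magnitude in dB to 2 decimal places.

58.25 dB

|j0.01 + 1.53| = √(0.01² + 1.53²) = 1.53
|j0.01 + 0.11| = √(0.01² + 0.11²) = 0.1105
|H(j0.01)| = 59 × 1.53 / 0.1105 = 817.28
20 log₁₀(817.28) = 58.247 dB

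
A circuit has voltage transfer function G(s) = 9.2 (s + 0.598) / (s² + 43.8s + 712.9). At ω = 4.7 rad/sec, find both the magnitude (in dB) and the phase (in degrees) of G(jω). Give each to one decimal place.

|j4.7 + 0.598| = √(4.7² + 0.598²) = 4.738
|(j4.7)² + 43.8(j4.7) + 712.9| = |690.81 + j205.86| = 720.8
|G(j4.7)| = 9.2 × 4.738 / 720.8 = 0.06047
20 log₁₀(0.06047) = -24.37 dB
∠(j4.7 + 0.598) = arctan(4.7/0.598) = 82.75°
∠[(j4.7)² + 43.8(j4.7) + 712.9] = ∠[690.81 + j205.86] = 16.59°
∠G(j4.7) = 82.75° − 16.59° = 66.16°

|G| = -24.4 dB, ∠G = 66.2°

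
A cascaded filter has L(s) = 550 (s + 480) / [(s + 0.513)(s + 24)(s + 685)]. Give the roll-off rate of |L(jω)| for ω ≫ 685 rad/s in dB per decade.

With 1 zero and 3 poles, the high-frequency asymptotic slope is 20 × (1 − 3) = -40 dB/decade.

-40 dB/decade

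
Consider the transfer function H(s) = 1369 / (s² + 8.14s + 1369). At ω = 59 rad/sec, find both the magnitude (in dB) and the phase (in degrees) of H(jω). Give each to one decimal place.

|H| = -4.0 dB, ∠H = -167.2 deg

|(j59)² + 8.14(j59) + 1369| = |-2112 + j480.26| = 2166
|H(j59)| = 1369 / 2166 = 0.63207
20 log₁₀(0.63207) = -3.98 dB
∠[(j59)² + 8.14(j59) + 1369] = ∠[-2112 + j480.26] = 167.19°
∠H(j59) = −167.19° = -167.19°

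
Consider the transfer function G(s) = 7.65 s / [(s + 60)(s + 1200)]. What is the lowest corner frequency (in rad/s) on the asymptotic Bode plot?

60 rad/s

Break frequencies occur at each pole and zero magnitude: 60 rad/s, 1200 rad/s.
The lowest is 60 rad/s.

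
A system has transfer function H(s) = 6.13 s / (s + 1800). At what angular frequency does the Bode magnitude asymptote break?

The single real pole at s = −1800 gives a corner at ω = 1800 rad/s.

1800 rad/s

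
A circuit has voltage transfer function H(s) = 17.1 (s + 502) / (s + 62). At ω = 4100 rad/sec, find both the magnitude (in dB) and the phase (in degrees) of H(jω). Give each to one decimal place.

|H| = 24.7 dB, ∠H = -6.1°

|j4100 + 502| = √(4100² + 502²) = 4131
|j4100 + 62| = √(4100² + 62²) = 4100
|H(j4100)| = 17.1 × 4131 / 4100 = 17.226
20 log₁₀(17.226) = 24.72 dB
∠(j4100 + 502) = arctan(4100/502) = 83.02°
∠(j4100 + 62) = arctan(4100/62) = 89.13°
∠H(j4100) = 83.02° − 89.13° = -6.11°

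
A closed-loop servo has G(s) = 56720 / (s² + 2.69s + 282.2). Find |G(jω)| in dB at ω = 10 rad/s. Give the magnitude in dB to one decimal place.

49.8 dB

|(j10)² + 2.69(j10) + 282.2| = |182.2 + j26.9| = 184.2
|G(j10)| = 56720 / 184.2 = 307.97
20 log₁₀(307.97) = 49.77 dB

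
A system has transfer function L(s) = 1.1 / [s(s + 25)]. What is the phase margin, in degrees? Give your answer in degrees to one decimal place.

89.9°

Gain crossover: |L(jω)| = 1 at ω ≈ 0.044 rad s⁻¹.
∠L(j0.044) = −90° − arctan(0.044/25) ≈ -90.10°
PM = 180° + (-90.10°) = 89.90°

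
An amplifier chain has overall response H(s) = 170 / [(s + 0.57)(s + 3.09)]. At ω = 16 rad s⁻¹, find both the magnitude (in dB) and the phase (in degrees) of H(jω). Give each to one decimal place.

|H| = -3.7 dB, ∠H = -167.0°

|j16 + 0.57| = √(16² + 0.57²) = 16.01
|j16 + 3.09| = √(16² + 3.09²) = 16.3
|H(j16)| = 170 / (16.01 × 16.3) = 0.6516
20 log₁₀(0.6516) = -3.72 dB
∠(j16 + 0.57) = arctan(16/0.57) = 87.96°
∠(j16 + 3.09) = arctan(16/3.09) = 79.07°
∠H(j16) = − (87.96° + 79.07°) = -167.03°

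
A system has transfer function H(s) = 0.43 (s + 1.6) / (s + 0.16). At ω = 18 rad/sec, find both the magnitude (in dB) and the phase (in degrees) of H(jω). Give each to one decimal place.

|H| = -7.3 dB, ∠H = -4.6°

|j18 + 1.6| = √(18² + 1.6²) = 18.07
|j18 + 0.16| = √(18² + 0.16²) = 18
|H(j18)| = 0.43 × 18.07 / 18 = 0.43168
20 log₁₀(0.43168) = -7.30 dB
∠(j18 + 1.6) = arctan(18/1.6) = 84.92°
∠(j18 + 0.16) = arctan(18/0.16) = 89.49°
∠H(j18) = 84.92° − 89.49° = -4.57°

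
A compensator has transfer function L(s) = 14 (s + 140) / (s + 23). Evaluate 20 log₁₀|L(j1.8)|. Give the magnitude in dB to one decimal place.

38.6 dB

|j1.8 + 140| = √(1.8² + 140²) = 140
|j1.8 + 23| = √(1.8² + 23²) = 23.07
|L(j1.8)| = 14 × 140 / 23.07 = 84.965
20 log₁₀(84.965) = 38.58 dB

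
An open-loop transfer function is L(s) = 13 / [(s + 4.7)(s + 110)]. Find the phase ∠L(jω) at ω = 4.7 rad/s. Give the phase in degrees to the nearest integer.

∠(j4.7 + 4.7) = arctan(4.7/4.7) = 45.00°
∠(j4.7 + 110) = arctan(4.7/110) = 2.45°
∠L(j4.7) = − (45.00° + 2.45°) = -47.45°

-47°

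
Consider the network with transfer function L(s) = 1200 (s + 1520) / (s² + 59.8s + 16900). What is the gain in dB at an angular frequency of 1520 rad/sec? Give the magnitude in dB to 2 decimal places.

1.01 dB

|j1520 + 1520| = √(1520² + 1520²) = 2150
|(j1520)² + 59.8(j1520) + 16900| = |-2.2935e+06 + j90896| = 2.295e+06
|L(j1520)| = 1200 × 2150 / 2.295e+06 = 1.1238
20 log₁₀(1.1238) = 1.014 dB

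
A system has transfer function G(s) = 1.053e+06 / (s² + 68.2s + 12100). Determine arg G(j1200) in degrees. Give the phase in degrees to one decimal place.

-176.7°

∠[(j1200)² + 68.2(j1200) + 12100] = ∠[-1.4279e+06 + j81840] = 176.72°
∠G(j1200) = −176.72° = -176.72°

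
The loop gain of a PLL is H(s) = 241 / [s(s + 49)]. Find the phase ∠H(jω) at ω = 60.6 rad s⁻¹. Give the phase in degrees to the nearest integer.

∠(j60.6 + 49) = arctan(60.6/49) = 51.04°
∠(j60.6) = 90.00°
∠H(j60.6) = − (51.04° + 90.00°) = -141.04°

-141°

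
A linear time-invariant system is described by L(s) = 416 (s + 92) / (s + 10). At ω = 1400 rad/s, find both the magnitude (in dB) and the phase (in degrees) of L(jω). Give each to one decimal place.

|j1400 + 92| = √(1400² + 92²) = 1403
|j1400 + 10| = √(1400² + 10²) = 1400
|L(j1400)| = 416 × 1403 / 1400 = 416.89
20 log₁₀(416.89) = 52.40 dB
∠(j1400 + 92) = arctan(1400/92) = 86.24°
∠(j1400 + 10) = arctan(1400/10) = 89.59°
∠L(j1400) = 86.24° − 89.59° = -3.35°

|L| = 52.4 dB, ∠L = -3.4°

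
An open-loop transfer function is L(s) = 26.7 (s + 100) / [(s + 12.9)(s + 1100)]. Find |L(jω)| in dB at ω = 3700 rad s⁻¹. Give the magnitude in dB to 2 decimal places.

-43.20 dB

|j3700 + 100| = √(3700² + 100²) = 3701
|j3700 + 12.9| = √(3700² + 12.9²) = 3700
|j3700 + 1100| = √(3700² + 1100²) = 3860
|L(j3700)| = 26.7 × 3701 / (3700 × 3860) = 0.0069195
20 log₁₀(0.0069195) = -43.199 dB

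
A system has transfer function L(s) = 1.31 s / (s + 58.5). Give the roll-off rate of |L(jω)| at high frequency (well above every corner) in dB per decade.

With 1 zero and 1 pole, the high-frequency asymptotic slope is 20 × (1 − 1) = 0 dB/decade.

0 dB/decade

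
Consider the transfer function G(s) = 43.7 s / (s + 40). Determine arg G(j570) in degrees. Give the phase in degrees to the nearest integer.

4°

∠(j570) = 90.00°
∠(j570 + 40) = arctan(570/40) = 85.99°
∠G(j570) = 90.00° − 85.99° = 4.01°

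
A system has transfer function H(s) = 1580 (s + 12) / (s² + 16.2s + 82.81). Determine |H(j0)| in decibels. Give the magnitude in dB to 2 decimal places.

H(0) = 1580 × 12 / 82.81 = 228.96
20 log₁₀(228.96) = 47.195 dB

47.20 dB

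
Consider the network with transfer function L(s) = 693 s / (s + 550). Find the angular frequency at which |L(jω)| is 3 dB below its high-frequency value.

550 rad s⁻¹

For a single-pole high-pass, the −3 dB point is at the pole: ω = 550 rad s⁻¹.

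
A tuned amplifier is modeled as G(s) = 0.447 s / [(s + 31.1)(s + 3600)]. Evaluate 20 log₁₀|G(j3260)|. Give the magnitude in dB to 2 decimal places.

-80.72 dB

|j3260| = 3260
|j3260 + 31.1| = √(3260² + 31.1²) = 3260
|j3260 + 3600| = √(3260² + 3600²) = 4857
|G(j3260)| = 0.447 × 3260 / (3260 × 4857) = 9.2033e-05
20 log₁₀(9.2033e-05) = -80.721 dB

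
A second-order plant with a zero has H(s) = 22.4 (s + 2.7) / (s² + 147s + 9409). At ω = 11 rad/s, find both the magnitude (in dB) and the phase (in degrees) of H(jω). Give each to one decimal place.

|j11 + 2.7| = √(11² + 2.7²) = 11.33
|(j11)² + 147(j11) + 9409| = |9288 + j1617| = 9428
|H(j11)| = 22.4 × 11.33 / 9428 = 0.026912
20 log₁₀(0.026912) = -31.40 dB
∠(j11 + 2.7) = arctan(11/2.7) = 76.21°
∠[(j11)² + 147(j11) + 9409] = ∠[9288 + j1617] = 9.88°
∠H(j11) = 76.21° − 9.88° = 66.33°

|H| = -31.4 dB, ∠H = 66.3°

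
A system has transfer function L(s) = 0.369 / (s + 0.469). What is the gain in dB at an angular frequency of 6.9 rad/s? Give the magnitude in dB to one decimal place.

|j6.9 + 0.469| = √(6.9² + 0.469²) = 6.916
|L(j6.9)| = 0.369 / 6.916 = 0.053355
20 log₁₀(0.053355) = -25.46 dB

-25.5 dB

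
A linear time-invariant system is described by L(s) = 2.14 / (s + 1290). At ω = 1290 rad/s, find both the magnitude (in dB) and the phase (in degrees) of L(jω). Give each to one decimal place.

|j1290 + 1290| = √(1290² + 1290²) = 1824
|L(j1290)| = 2.14 / 1824 = 0.001173
20 log₁₀(0.001173) = -58.61 dB
∠(j1290 + 1290) = arctan(1290/1290) = 45.00°
∠L(j1290) = −45.00° = -45.00°

|L| = -58.6 dB, ∠L = -45.0°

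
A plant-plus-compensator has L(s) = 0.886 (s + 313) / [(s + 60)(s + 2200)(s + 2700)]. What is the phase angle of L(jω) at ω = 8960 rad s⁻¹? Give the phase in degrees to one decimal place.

-151.1°

∠(j8960 + 313) = arctan(8960/313) = 88.00°
∠(j8960 + 60) = arctan(8960/60) = 89.62°
∠(j8960 + 2200) = arctan(8960/2200) = 76.20°
∠(j8960 + 2700) = arctan(8960/2700) = 73.23°
∠L(j8960) = 88.00° − (89.62° + 76.20° + 73.23°) = -151.05°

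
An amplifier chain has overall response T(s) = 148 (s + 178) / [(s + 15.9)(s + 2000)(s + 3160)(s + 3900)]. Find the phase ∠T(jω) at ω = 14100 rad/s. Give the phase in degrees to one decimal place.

∠(j14100 + 178) = arctan(14100/178) = 89.28°
∠(j14100 + 15.9) = arctan(14100/15.9) = 89.94°
∠(j14100 + 2000) = arctan(14100/2000) = 81.93°
∠(j14100 + 3160) = arctan(14100/3160) = 77.37°
∠(j14100 + 3900) = arctan(14100/3900) = 74.54°
∠T(j14100) = 89.28° − (89.94° + 81.93° + 77.37° + 74.54°) = -234.49°

-234.5°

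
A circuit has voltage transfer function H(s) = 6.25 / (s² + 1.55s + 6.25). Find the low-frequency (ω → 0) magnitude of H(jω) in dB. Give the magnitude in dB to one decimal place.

H(0) = 6.25 / 6.25 = 1
20 log₁₀(1) = 0.00 dB

0.0 dB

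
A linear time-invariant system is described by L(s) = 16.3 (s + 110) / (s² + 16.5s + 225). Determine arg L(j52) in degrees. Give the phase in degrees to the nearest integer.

∠(j52 + 110) = arctan(52/110) = 25.30°
∠[(j52)² + 16.5(j52) + 225] = ∠[-2479 + j858] = 160.91°
∠L(j52) = 25.30° − 160.91° = -135.61°

-136 deg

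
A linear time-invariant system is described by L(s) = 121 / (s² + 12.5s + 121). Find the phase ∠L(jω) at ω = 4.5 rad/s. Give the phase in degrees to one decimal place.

∠[(j4.5)² + 12.5(j4.5) + 121] = ∠[100.75 + j56.25] = 29.18°
∠L(j4.5) = −29.18° = -29.18°

-29.2°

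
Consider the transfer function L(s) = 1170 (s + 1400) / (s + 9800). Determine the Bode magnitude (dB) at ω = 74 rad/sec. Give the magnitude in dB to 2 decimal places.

|j74 + 1400| = √(74² + 1400²) = 1402
|j74 + 9800| = √(74² + 9800²) = 9800
|L(j74)| = 1170 × 1402 / 9800 = 167.37
20 log₁₀(167.37) = 44.474 dB

44.47 dB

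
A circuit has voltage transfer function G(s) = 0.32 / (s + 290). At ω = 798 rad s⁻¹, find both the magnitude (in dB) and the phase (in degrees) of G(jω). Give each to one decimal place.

|j798 + 290| = √(798² + 290²) = 849.1
|G(j798)| = 0.32 / 849.1 = 0.00037689
20 log₁₀(0.00037689) = -68.48 dB
∠(j798 + 290) = arctan(798/290) = 70.03°
∠G(j798) = −70.03° = -70.03°

|G| = -68.5 dB, ∠G = -70.0°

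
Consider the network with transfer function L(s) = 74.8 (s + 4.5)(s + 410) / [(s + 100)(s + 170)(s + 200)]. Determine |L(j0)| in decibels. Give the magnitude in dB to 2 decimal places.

-27.83 dB

L(0) = 74.8 × 4.5 × 410 / (100 × 170 × 200) = 0.04059
20 log₁₀(0.04059) = -27.832 dB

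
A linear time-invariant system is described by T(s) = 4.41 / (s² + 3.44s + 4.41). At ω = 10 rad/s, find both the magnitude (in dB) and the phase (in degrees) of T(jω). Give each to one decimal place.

|T| = -27.2 dB, ∠T = -160.2°

|(j10)² + 3.44(j10) + 4.41| = |-95.59 + j34.4| = 101.6
|T(j10)| = 4.41 / 101.6 = 0.043409
20 log₁₀(0.043409) = -27.25 dB
∠[(j10)² + 3.44(j10) + 4.41] = ∠[-95.59 + j34.4] = 160.21°
∠T(j10) = −160.21° = -160.21°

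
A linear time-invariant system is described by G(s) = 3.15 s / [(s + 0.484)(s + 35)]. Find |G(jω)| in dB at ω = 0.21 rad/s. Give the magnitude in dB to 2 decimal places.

-28.92 dB

|j0.21| = 0.21
|j0.21 + 0.484| = √(0.21² + 0.484²) = 0.5276
|j0.21 + 35| = √(0.21² + 35²) = 35
|G(j0.21)| = 3.15 × 0.21 / (0.5276 × 35) = 0.035822
20 log₁₀(0.035822) = -28.917 dB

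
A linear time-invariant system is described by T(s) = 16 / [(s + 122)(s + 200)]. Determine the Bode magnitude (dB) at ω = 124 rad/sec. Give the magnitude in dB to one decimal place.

|j124 + 122| = √(124² + 122²) = 174
|j124 + 200| = √(124² + 200²) = 235.3
|T(j124)| = 16 / (174 × 235.3) = 0.00039086
20 log₁₀(0.00039086) = -68.16 dB

-68.2 dB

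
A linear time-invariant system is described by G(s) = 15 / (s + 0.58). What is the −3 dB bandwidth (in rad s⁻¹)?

0.58 rad s⁻¹

For a single-pole low-pass, the −3 dB point is at the pole: ω = 0.58 rad s⁻¹.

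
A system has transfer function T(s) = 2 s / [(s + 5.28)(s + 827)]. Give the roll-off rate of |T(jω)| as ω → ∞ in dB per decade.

With 1 zero and 2 poles, the high-frequency asymptotic slope is 20 × (1 − 2) = -20 dB/decade.

-20 dB/decade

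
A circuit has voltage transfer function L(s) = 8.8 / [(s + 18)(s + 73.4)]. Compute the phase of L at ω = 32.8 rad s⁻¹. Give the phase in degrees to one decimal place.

-85.3°

∠(j32.8 + 18) = arctan(32.8/18) = 61.24°
∠(j32.8 + 73.4) = arctan(32.8/73.4) = 24.08°
∠L(j32.8) = − (61.24° + 24.08°) = -85.32°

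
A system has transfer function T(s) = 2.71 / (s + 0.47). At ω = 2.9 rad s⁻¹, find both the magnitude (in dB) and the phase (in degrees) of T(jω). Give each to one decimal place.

|j2.9 + 0.47| = √(2.9² + 0.47²) = 2.938
|T(j2.9)| = 2.71 / 2.938 = 0.92245
20 log₁₀(0.92245) = -0.70 dB
∠(j2.9 + 0.47) = arctan(2.9/0.47) = 80.79°
∠T(j2.9) = −80.79° = -80.79°

|T| = -0.7 dB, ∠T = -80.8°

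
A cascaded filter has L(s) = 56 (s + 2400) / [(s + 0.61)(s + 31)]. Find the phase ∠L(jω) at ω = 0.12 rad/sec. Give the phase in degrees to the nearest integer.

∠(j0.12 + 2400) = arctan(0.12/2400) = 0.00°
∠(j0.12 + 0.61) = arctan(0.12/0.61) = 11.13°
∠(j0.12 + 31) = arctan(0.12/31) = 0.22°
∠L(j0.12) = 0.00° − (11.13° + 0.22°) = -11.35°

-11°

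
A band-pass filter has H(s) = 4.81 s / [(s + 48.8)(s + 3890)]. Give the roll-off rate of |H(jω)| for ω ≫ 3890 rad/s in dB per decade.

With 1 zero and 2 poles, the high-frequency asymptotic slope is 20 × (1 − 2) = -20 dB/decade.

-20 dB/decade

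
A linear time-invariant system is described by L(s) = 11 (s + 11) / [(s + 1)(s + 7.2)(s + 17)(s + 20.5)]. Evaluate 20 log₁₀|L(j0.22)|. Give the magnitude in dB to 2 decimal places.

|j0.22 + 11| = √(0.22² + 11²) = 11
|j0.22 + 1| = √(0.22² + 1²) = 1.024
|j0.22 + 7.2| = √(0.22² + 7.2²) = 7.203
|j0.22 + 17| = √(0.22² + 17²) = 17
|j0.22 + 20.5| = √(0.22² + 20.5²) = 20.5
|L(j0.22)| = 11 × 11 / (1.024 × 7.203 × 17 × 20.5) = 0.047077
20 log₁₀(0.047077) = -26.544 dB

-26.54 dB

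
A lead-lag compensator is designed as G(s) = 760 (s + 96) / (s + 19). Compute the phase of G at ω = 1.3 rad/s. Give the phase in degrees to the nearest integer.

-3°

∠(j1.3 + 96) = arctan(1.3/96) = 0.78°
∠(j1.3 + 19) = arctan(1.3/19) = 3.91°
∠G(j1.3) = 0.78° − 3.91° = -3.14°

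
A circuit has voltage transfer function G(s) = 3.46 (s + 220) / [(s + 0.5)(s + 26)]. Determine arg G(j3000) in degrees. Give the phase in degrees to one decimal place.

∠(j3000 + 220) = arctan(3000/220) = 85.81°
∠(j3000 + 0.5) = arctan(3000/0.5) = 89.99°
∠(j3000 + 26) = arctan(3000/26) = 89.50°
∠G(j3000) = 85.81° − (89.99° + 89.50°) = -93.69°

-93.7°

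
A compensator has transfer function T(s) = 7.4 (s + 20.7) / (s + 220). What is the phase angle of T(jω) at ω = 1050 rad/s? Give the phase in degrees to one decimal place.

∠(j1050 + 20.7) = arctan(1050/20.7) = 88.87°
∠(j1050 + 220) = arctan(1050/220) = 78.17°
∠T(j1050) = 88.87° − 78.17° = 10.70°

10.7°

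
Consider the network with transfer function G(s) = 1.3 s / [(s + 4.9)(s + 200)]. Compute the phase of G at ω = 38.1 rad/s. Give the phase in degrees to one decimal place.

∠(j38.1) = 90.00°
∠(j38.1 + 4.9) = arctan(38.1/4.9) = 82.67°
∠(j38.1 + 200) = arctan(38.1/200) = 10.79°
∠G(j38.1) = 90.00° − (82.67° + 10.79°) = -3.46°

-3.5°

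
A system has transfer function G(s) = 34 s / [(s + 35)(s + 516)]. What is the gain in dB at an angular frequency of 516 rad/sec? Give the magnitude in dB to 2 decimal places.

-26.65 dB

|j516| = 516
|j516 + 35| = √(516² + 35²) = 517.2
|j516 + 516| = √(516² + 516²) = 729.7
|G(j516)| = 34 × 516 / (517.2 × 729.7) = 0.046485
20 log₁₀(0.046485) = -26.654 dB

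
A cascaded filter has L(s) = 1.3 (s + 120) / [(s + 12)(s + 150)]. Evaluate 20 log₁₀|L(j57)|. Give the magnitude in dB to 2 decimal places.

|j57 + 120| = √(57² + 120²) = 132.8
|j57 + 12| = √(57² + 12²) = 58.25
|j57 + 150| = √(57² + 150²) = 160.5
|L(j57)| = 1.3 × 132.8 / (58.25 × 160.5) = 0.018477
20 log₁₀(0.018477) = -34.667 dB

-34.67 dB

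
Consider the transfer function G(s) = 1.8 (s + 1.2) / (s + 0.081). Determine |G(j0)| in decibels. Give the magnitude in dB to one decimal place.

G(0) = 1.8 × 1.2 / 0.081 = 26.667
20 log₁₀(26.667) = 28.52 dB

28.5 dB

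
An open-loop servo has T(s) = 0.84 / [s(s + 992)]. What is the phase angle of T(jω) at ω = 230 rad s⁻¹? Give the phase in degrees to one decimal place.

-103.1 deg

∠(j230 + 992) = arctan(230/992) = 13.05°
∠(j230) = 90.00°
∠T(j230) = − (13.05° + 90.00°) = -103.05°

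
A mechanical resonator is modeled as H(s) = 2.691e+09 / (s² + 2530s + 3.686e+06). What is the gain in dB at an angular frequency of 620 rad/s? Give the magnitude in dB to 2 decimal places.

|(j620)² + 2530(j620) + 3.686e+06| = |3.3016e+06 + j1.5686e+06| = 3.655e+06
|H(j620)| = 2.691e+09 / 3.655e+06 = 736.2
20 log₁₀(736.2) = 57.340 dB

57.34 dB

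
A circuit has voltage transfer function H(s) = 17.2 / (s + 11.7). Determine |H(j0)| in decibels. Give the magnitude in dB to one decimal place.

H(0) = 17.2 / 11.7 = 1.4701
20 log₁₀(1.4701) = 3.35 dB

3.3 dB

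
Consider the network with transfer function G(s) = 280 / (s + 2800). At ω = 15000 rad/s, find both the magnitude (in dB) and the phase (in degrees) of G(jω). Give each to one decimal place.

|j15000 + 2800| = √(15000² + 2800²) = 1.526e+04
|G(j15000)| = 280 / 1.526e+04 = 0.01835
20 log₁₀(0.01835) = -34.73 dB
∠(j15000 + 2800) = arctan(15000/2800) = 79.43°
∠G(j15000) = −79.43° = -79.43°

|G| = -34.7 dB, ∠G = -79.4°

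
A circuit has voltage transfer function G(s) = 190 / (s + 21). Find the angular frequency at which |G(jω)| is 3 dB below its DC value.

21 rad/s

For a single-pole low-pass, the −3 dB point is at the pole: ω = 21 rad/s.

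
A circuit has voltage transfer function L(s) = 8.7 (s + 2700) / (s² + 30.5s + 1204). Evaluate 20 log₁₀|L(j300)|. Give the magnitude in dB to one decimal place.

-11.5 dB

|j300 + 2700| = √(300² + 2700²) = 2717
|(j300)² + 30.5(j300) + 1204| = |-88796 + j9150| = 8.927e+04
|L(j300)| = 8.7 × 2717 / 8.927e+04 = 0.26476
20 log₁₀(0.26476) = -11.54 dB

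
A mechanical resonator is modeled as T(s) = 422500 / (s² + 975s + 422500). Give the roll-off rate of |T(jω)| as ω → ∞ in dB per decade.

With 0 zeros and 2 poles, the high-frequency asymptotic slope is 20 × (0 − 2) = -40 dB/decade.

-40 dB/decade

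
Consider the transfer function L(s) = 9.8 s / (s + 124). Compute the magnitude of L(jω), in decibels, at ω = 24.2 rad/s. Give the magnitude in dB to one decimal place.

5.5 dB

|j24.2| = 24.2
|j24.2 + 124| = √(24.2² + 124²) = 126.3
|L(j24.2)| = 9.8 × 24.2 / 126.3 = 1.8772
20 log₁₀(1.8772) = 5.47 dB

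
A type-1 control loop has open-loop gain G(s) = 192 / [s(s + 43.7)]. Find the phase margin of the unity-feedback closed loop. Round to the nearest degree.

Gain crossover: |G(jω)| = 1 at ω ≈ 4.37 rad/s.
∠G(j4.37) = −90° − arctan(4.37/43.7) ≈ -95.71°
PM = 180° + (-95.71°) = 84.29°

84°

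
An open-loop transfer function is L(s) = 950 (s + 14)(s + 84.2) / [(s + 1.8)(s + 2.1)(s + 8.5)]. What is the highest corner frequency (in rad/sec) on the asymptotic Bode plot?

Break frequencies occur at each pole and zero magnitude: 1.8 rad/sec, 2.1 rad/sec, 8.5 rad/sec, 14 rad/sec, 84.2 rad/sec.
The highest is 84.2 rad/sec.

84.2 rad/sec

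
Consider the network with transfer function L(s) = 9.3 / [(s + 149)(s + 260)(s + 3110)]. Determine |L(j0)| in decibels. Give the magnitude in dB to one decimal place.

-142.2 dB

L(0) = 9.3 / (149 × 260 × 3110) = 7.719e-08
20 log₁₀(7.719e-08) = -142.25 dB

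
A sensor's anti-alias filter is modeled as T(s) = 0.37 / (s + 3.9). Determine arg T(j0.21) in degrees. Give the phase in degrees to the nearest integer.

-3°

∠(j0.21 + 3.9) = arctan(0.21/3.9) = 3.08°
∠T(j0.21) = −3.08° = -3.08°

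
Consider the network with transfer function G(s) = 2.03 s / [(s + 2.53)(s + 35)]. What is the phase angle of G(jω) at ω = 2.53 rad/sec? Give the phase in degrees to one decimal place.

∠(j2.53) = 90.00°
∠(j2.53 + 2.53) = arctan(2.53/2.53) = 45.00°
∠(j2.53 + 35) = arctan(2.53/35) = 4.13°
∠G(j2.53) = 90.00° − (45.00° + 4.13°) = 40.87°

40.9°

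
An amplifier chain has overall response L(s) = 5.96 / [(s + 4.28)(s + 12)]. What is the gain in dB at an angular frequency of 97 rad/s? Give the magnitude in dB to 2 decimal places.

|j97 + 4.28| = √(97² + 4.28²) = 97.09
|j97 + 12| = √(97² + 12²) = 97.74
|L(j97)| = 5.96 / (97.09 × 97.74) = 0.00062803
20 log₁₀(0.00062803) = -64.040 dB

-64.04 dB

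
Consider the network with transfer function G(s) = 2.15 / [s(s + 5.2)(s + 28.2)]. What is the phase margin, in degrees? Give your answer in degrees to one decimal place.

Gain crossover: |G(jω)| = 1 at ω ≈ 0.0147 rad s⁻¹.
∠G(j0.0147) = −90° − arctan(0.0147/5.2) − arctan(0.0147/28.2) ≈ -90.19°
PM = 180° + (-90.19°) = 89.81°

89.8°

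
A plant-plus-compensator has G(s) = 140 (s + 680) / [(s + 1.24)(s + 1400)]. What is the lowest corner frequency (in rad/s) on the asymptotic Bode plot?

Break frequencies occur at each pole and zero magnitude: 1.24 rad/s, 680 rad/s, 1400 rad/s.
The lowest is 1.24 rad/s.

1.24 rad/s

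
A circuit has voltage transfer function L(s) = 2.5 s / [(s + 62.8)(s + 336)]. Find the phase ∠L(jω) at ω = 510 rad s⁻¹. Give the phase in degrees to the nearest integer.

∠(j510) = 90.00°
∠(j510 + 62.8) = arctan(510/62.8) = 82.98°
∠(j510 + 336) = arctan(510/336) = 56.62°
∠L(j510) = 90.00° − (82.98° + 56.62°) = -49.60°

-50°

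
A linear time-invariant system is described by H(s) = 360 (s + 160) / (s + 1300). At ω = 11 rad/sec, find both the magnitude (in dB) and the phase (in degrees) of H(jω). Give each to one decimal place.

|H| = 32.9 dB, ∠H = 3.4°

|j11 + 160| = √(11² + 160²) = 160.4
|j11 + 1300| = √(11² + 1300²) = 1300
|H(j11)| = 360 × 160.4 / 1300 = 44.411
20 log₁₀(44.411) = 32.95 dB
∠(j11 + 160) = arctan(11/160) = 3.93°
∠(j11 + 1300) = arctan(11/1300) = 0.48°
∠H(j11) = 3.93° − 0.48° = 3.45°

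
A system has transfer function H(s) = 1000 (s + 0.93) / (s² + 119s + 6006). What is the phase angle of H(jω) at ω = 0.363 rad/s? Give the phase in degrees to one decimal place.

∠(j0.363 + 0.93) = arctan(0.363/0.93) = 21.32°
∠[(j0.363)² + 119(j0.363) + 6006] = ∠[6005.9 + j43.197] = 0.41°
∠H(j0.363) = 21.32° − 0.41° = 20.91°

20.9°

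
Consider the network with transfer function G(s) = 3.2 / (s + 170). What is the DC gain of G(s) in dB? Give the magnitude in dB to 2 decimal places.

G(0) = 3.2 / 170 = 0.018824
20 log₁₀(0.018824) = -34.506 dB

-34.51 dB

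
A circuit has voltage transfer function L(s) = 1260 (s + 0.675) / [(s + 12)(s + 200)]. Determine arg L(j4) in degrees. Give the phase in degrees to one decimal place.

∠(j4 + 0.675) = arctan(4/0.675) = 80.42°
∠(j4 + 12) = arctan(4/12) = 18.43°
∠(j4 + 200) = arctan(4/200) = 1.15°
∠L(j4) = 80.42° − (18.43° + 1.15°) = 60.84°

60.8°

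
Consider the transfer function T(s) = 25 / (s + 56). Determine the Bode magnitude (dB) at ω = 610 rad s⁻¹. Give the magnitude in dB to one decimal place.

-27.8 dB

|j610 + 56| = √(610² + 56²) = 612.6
|T(j610)| = 25 / 612.6 = 0.040812
20 log₁₀(0.040812) = -27.78 dB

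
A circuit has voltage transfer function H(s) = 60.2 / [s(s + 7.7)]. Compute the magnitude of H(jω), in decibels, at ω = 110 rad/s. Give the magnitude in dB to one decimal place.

-46.1 dB

|j110 + 7.7| = √(110² + 7.7²) = 110.3
|j110| = 110
|H(j110)| = 60.2 / (110.3 × 110) = 0.0049631
20 log₁₀(0.0049631) = -46.09 dB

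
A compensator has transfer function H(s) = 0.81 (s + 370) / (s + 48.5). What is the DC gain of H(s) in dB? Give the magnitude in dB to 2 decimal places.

15.82 dB

H(0) = 0.81 × 370 / 48.5 = 6.1794
20 log₁₀(6.1794) = 15.819 dB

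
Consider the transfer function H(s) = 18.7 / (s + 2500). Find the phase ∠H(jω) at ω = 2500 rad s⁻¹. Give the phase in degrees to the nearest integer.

∠(j2500 + 2500) = arctan(2500/2500) = 45.00°
∠H(j2500) = −45.00° = -45.00°

-45°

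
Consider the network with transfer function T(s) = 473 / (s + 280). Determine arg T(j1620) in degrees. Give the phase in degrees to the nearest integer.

-80 deg

∠(j1620 + 280) = arctan(1620/280) = 80.19°
∠T(j1620) = −80.19° = -80.19°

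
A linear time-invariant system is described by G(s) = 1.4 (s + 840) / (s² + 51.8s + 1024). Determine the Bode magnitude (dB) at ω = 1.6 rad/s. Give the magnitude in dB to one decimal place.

1.2 dB

|j1.6 + 840| = √(1.6² + 840²) = 840
|(j1.6)² + 51.8(j1.6) + 1024| = |1021.4 + j82.88| = 1025
|G(j1.6)| = 1.4 × 840 / 1025 = 1.1475
20 log₁₀(1.1475) = 1.20 dB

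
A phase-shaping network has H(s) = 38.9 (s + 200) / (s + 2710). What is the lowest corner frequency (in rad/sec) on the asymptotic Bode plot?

Break frequencies occur at each pole and zero magnitude: 200 rad/sec, 2710 rad/sec.
The lowest is 200 rad/sec.

200 rad/sec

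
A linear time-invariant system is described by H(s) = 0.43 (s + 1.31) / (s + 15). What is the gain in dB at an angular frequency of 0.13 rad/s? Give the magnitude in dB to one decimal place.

|j0.13 + 1.31| = √(0.13² + 1.31²) = 1.316
|j0.13 + 15| = √(0.13² + 15²) = 15
|H(j0.13)| = 0.43 × 1.316 / 15 = 0.037736
20 log₁₀(0.037736) = -28.46 dB

-28.5 dB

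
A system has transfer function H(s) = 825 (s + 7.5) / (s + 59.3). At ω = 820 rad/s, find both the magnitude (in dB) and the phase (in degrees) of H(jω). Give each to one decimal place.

|H| = 58.3 dB, ∠H = 3.6°

|j820 + 7.5| = √(820² + 7.5²) = 820
|j820 + 59.3| = √(820² + 59.3²) = 822.1
|H(j820)| = 825 × 820 / 822.1 = 822.89
20 log₁₀(822.89) = 58.31 dB
∠(j820 + 7.5) = arctan(820/7.5) = 89.48°
∠(j820 + 59.3) = arctan(820/59.3) = 85.86°
∠H(j820) = 89.48° − 85.86° = 3.61°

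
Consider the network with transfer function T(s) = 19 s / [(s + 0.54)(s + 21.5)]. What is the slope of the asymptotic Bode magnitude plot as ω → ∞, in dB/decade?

With 1 zero and 2 poles, the high-frequency asymptotic slope is 20 × (1 − 2) = -20 dB/decade.

-20 dB/decade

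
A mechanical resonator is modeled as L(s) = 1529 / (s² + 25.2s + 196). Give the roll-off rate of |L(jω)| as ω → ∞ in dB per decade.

-40 dB/decade

With 0 zeros and 2 poles, the high-frequency asymptotic slope is 20 × (0 − 2) = -40 dB/decade.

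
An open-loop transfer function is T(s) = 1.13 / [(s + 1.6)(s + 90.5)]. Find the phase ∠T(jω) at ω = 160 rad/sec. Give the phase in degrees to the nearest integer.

-150 deg

∠(j160 + 1.6) = arctan(160/1.6) = 89.43°
∠(j160 + 90.5) = arctan(160/90.5) = 60.51°
∠T(j160) = − (89.43° + 60.51°) = -149.93°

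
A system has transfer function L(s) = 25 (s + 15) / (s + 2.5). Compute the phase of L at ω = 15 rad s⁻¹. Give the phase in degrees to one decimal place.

∠(j15 + 15) = arctan(15/15) = 45.00°
∠(j15 + 2.5) = arctan(15/2.5) = 80.54°
∠L(j15) = 45.00° − 80.54° = -35.54°

-35.5 deg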